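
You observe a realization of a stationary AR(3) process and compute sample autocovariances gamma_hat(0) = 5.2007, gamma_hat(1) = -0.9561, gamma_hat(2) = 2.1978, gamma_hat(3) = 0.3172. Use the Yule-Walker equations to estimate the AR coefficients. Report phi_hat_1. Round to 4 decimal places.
\hat\phi_{1} = -0.2000

The Yule-Walker equations for an AR(p) process read, in matrix form,
  Gamma_p phi = r_p,   with   (Gamma_p)_{ij} = gamma(|i - j|),
                       (r_p)_i = gamma(i),   i,j = 1..p.
Substitute the sample gammas (Toeplitz matrix and right-hand side of size 3):
  Gamma_p = [[5.2007, -0.9561, 2.1978], [-0.9561, 5.2007, -0.9561], [2.1978, -0.9561, 5.2007]]
  r_p     = [-0.9561, 2.1978, 0.3172]
Written out (R1..R3):
  (R1) 5.2007 phi_1 - 0.9561 phi_2 + 2.1978 phi_3 = -0.9561
  (R2) -0.9561 phi_1 + 5.2007 phi_2 - 0.9561 phi_3 = 2.1978
  (R3) 2.1978 phi_1 - 0.9561 phi_2 + 5.2007 phi_3 = 0.3172
Gaussian elimination:
  R2 <- R2 - (-0.9561/5.2007) R1 = R2 - (-0.183841) R1:  5.02493 phi_2 - 0.552055 phi_3 = 2.02203
  R3 <- R3 - (2.1978/5.2007) R1 = R3 - (0.422597) R1:  -0.552055 phi_2 + 4.271916 phi_3 = 0.721245
  R3 <- R3 - (-0.552055/5.02493) R2 = R3 - (-0.109863) R2:  4.211266 phi_3 = 0.943392
Back-substitution:
  phi_hat_3 = 0.943392 / 4.211266 = 0.224016
  phi_hat_2 = (2.02203 - (-0.552055)(0.224016)) / 5.02493 = 0.427011
  phi_hat_1 = (-0.9561 - (-0.9561)(0.427011) - (2.1978)(0.224016)) / 5.2007 = -0.200007
So phi_hat = [-0.2000, 0.4270, 0.2240].
Therefore phi_hat_1 = -0.2000.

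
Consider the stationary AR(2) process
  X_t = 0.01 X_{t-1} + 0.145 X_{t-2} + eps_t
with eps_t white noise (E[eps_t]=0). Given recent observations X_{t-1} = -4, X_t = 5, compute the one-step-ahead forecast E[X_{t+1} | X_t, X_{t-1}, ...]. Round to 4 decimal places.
E[X_{t+1} \mid \mathcal F_t] = -0.5300

For an AR(p) model X_t = c + sum_i phi_i X_{t-i} + eps_t, the
one-step-ahead conditional mean is
  E[X_{t+1} | X_t, ...] = c + sum_i phi_i X_{t+1-i}.
Substitute known values:
  E[X_{t+1} | ...] = (0.01) * (5) + (0.145) * (-4)
                   = -0.5300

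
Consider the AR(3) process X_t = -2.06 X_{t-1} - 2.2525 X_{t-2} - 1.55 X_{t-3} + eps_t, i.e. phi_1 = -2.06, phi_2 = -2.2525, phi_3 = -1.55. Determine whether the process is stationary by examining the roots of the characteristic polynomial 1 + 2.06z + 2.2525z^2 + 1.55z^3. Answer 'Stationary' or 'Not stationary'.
\text{Not stationary}

The AR(p) characteristic polynomial is P(z) = 1 + 2.06z + 2.2525z^2 + 1.55z^3.
Stationarity requires all roots to lie outside the unit circle, i.e. |z| > 1 for every root.
Degree 3: look for a simple real root z0 first, then factor out (1 - z/z0) and solve the remaining quadratic.
Testing z0 = -0.8: P(-0.8) = 1 + (2.06)(-0.8) + (2.2525)(-0.8)^2 + (1.55)(-0.8)^3
  = 1 + (-1.648) + (1.4416) + (-0.7936) = 0.  So z_0 = -0.8 is a root, |z_0| = 0.8.
Divide out the factor (1 + 1.25 z) = (1 - z/z0) (since 1/z0 = -1.25):
  P(z) = (1 + 1.25 z)(1 + (0.81) z + (1.24) z^2)
  [check: z-coef 0.81 - (-1.25) = 2.06; z^2-coef 1.24 - (-1.25)(0.81) = 2.2525; z^3-coef -(-1.25)(1.24) = 1.55.]
Remaining roots from the quadratic factor 1 + (0.81) z + (1.24) z^2:
  Set 1 + (0.81) z + (1.24) z^2 = 0, i.e. a z^2 + b z + c = 0 with a = 1.24, b = 0.81, c = 1.
  Discriminant D = b^2 - 4ac = (0.81)^2 - 4*(1.24)*1 = 0.6561 - (4.96) = -4.3039.
  D < 0, so the roots are the complex-conjugate pair z = (-b +/- i sqrt(-D)) / (2a) = -0.3266 +/- 0.8365i.
  For a conjugate pair |z|^2 = z * conj(z) = (product of roots) = c/a = 1/(1.24) = 0.806452, so |z| = sqrt(0.806452) = 0.898 for both roots.
Moduli of all roots: 0.8000, 0.8980, 0.8980.
All moduli strictly greater than 1? No.
Verdict: Not stationary.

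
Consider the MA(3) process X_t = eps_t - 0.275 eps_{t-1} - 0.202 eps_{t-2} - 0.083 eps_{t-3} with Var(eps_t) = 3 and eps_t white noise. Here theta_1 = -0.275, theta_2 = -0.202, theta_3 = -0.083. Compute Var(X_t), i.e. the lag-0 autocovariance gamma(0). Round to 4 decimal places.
\gamma(0) = 3.3700

For an MA(q) process X_t = eps_t + sum_i theta_i eps_{t-i} with
Var(eps_t) = sigma^2, the variance is
  gamma(0) = sigma^2 * (1 + sum_i theta_i^2).
  sum_i theta_i^2 = (-0.275)^2 + (-0.202)^2 + (-0.083)^2 = 0.075625 + 0.040804 + 0.006889 = 0.123318.
  gamma(0) = 3 * (1 + 0.123318) = 3 * 1.123318 = 3.369954, which rounds to 3.3700.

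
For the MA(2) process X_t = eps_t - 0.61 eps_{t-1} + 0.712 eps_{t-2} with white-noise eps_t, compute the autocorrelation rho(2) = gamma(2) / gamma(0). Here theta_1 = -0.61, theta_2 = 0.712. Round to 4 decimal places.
\rho(2) = 0.3789

For an MA(q) process with theta_0 = 1, the autocovariance is
  gamma(k) = sigma^2 * sum_{i=0..q-k} theta_i * theta_{i+k},
and rho(k) = gamma(k) / gamma(0). Sigma^2 cancels.
  numerator   = (1)*(0.712) = 0.712.
  denominator = (1)^2 + (-0.61)^2 + (0.712)^2 = 1.879044.
  rho(2) = 0.712 / 1.879044 = 0.3789.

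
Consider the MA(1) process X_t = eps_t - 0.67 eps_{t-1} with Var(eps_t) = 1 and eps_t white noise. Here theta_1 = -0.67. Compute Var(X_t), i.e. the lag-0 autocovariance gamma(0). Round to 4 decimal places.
\gamma(0) = 1.4489

For an MA(q) process X_t = eps_t + sum_i theta_i eps_{t-i} with
Var(eps_t) = sigma^2, the variance is
  gamma(0) = sigma^2 * (1 + sum_i theta_i^2).
  sum_i theta_i^2 = (-0.67)^2 = 0.4489.
  gamma(0) = 1 * (1 + 0.4489) = 1 * 1.4489 = 1.4489.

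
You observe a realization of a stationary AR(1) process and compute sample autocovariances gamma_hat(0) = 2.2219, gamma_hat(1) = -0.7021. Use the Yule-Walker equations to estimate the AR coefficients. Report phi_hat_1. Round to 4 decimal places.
\hat\phi_{1} = -0.3160

The Yule-Walker equations for an AR(p) process read, in matrix form,
  Gamma_p phi = r_p,   with   (Gamma_p)_{ij} = gamma(|i - j|),
                       (r_p)_i = gamma(i),   i,j = 1..p.
Substitute the sample gammas (Toeplitz matrix and right-hand side of size 1):
  Gamma_p = [[2.2219]]
  r_p     = [-0.7021]
With p = 1 this is the single equation gamma(0) phi_1 = gamma(1):
  phi_hat_1 = gamma(1) / gamma(0) = -0.7021 / 2.2219 = -0.3160.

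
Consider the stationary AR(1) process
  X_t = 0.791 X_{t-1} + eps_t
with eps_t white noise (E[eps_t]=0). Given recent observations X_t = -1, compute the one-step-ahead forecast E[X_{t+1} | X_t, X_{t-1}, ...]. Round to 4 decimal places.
E[X_{t+1} \mid \mathcal F_t] = -0.7910

For an AR(p) model X_t = c + sum_i phi_i X_{t-i} + eps_t, the
one-step-ahead conditional mean is
  E[X_{t+1} | X_t, ...] = c + sum_i phi_i X_{t+1-i}.
Substitute known values:
  E[X_{t+1} | ...] = (0.791) * (-1)
                   = -0.7910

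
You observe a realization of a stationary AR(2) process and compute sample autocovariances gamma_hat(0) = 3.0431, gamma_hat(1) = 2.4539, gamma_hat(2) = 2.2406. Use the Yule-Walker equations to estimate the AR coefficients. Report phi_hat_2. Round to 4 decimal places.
\hat\phi_{2} = 0.2460

The Yule-Walker equations for an AR(p) process read, in matrix form,
  Gamma_p phi = r_p,   with   (Gamma_p)_{ij} = gamma(|i - j|),
                       (r_p)_i = gamma(i),   i,j = 1..p.
Substitute the sample gammas (Toeplitz matrix and right-hand side of size 2):
  Gamma_p = [[3.0431, 2.4539], [2.4539, 3.0431]]
  r_p     = [2.4539, 2.2406]
Written out:
  3.0431 phi_1 + 2.4539 phi_2 = 2.4539
  2.4539 phi_1 + 3.0431 phi_2 = 2.2406
Solve by Cramer's rule:
  det = gamma(0)^2 - gamma(1)^2 = (3.0431)^2 - (2.4539)^2 = 9.26045761 - 6.02162521 = 3.2388324
  phi_hat_1 = [gamma(1) gamma(0) - gamma(1) gamma(2)] / det = [(2.4539)(3.0431) - (2.4539)(2.2406)] / 3.2388324 = 1.96925475 / 3.2388324 = 0.608
  phi_hat_2 = [gamma(0) gamma(2) - gamma(1)^2] / det = [(3.0431)(2.2406) - (2.4539)^2] / 3.2388324 = 0.79674465 / 3.2388324 = 0.246
So phi_hat = [0.6080, 0.2460].
Therefore phi_hat_2 = 0.2460.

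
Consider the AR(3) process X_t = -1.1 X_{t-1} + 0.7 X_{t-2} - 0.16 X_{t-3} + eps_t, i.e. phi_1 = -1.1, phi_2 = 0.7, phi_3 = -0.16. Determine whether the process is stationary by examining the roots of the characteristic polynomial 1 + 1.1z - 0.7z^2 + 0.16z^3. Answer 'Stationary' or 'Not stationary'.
\text{Not stationary}

The AR(p) characteristic polynomial is P(z) = 1 + 1.1z - 0.7z^2 + 0.16z^3.
Stationarity requires all roots to lie outside the unit circle, i.e. |z| > 1 for every root.
Degree 3: look for a simple real root z0 first, then factor out (1 - z/z0) and solve the remaining quadratic.
Testing z0 = -0.625: P(-0.625) = 1 + (1.1)(-0.625) + (-0.7)(-0.625)^2 + (0.16)(-0.625)^3
  = 1 + (-0.6875) + (-0.273438) + (-0.039062) = 0.  So z_0 = -0.625 is a root, |z_0| = 0.625.
Divide out the factor (1 + 1.6 z) = (1 - z/z0) (since 1/z0 = -1.6):
  P(z) = (1 + 1.6 z)(1 + (-0.5) z + (0.1) z^2)
  [check: z-coef -0.5 - (-1.6) = 1.1; z^2-coef 0.1 - (-1.6)(-0.5) = -0.7; z^3-coef -(-1.6)(0.1) = 0.16.]
Remaining roots from the quadratic factor 1 + (-0.5) z + (0.1) z^2:
  Set 1 + (-0.5) z + (0.1) z^2 = 0, i.e. a z^2 + b z + c = 0 with a = 0.1, b = -0.5, c = 1.
  Discriminant D = b^2 - 4ac = (-0.5)^2 - 4*(0.1)*1 = 0.25 - (0.4) = -0.15.
  D < 0, so the roots are the complex-conjugate pair z = (-b +/- i sqrt(-D)) / (2a) = 2.5 +/- 1.9365i.
  For a conjugate pair |z|^2 = z * conj(z) = (product of roots) = c/a = 1/(0.1) = 10, so |z| = sqrt(10) = 3.1623 for both roots.
Moduli of all roots: 0.6250, 3.1623, 3.1623.
All moduli strictly greater than 1? No.
Verdict: Not stationary.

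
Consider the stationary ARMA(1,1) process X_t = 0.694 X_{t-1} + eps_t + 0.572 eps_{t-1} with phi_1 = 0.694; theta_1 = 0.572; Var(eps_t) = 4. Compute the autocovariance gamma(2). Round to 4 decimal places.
\gamma(2) = 9.4712

Multiply the model equation by X_{t-k} and take expectations. With theta_0 = psi_0 = 1 and psi_j the MA(infinity) weights, this gives
  gamma(k) - sum_i phi_i gamma(k-i) = c_k,
  c_k = sigma^2 * sum_{j=k..q} theta_j psi_{j-k}   (c_k = 0 for k > q),
using gamma(-m) = gamma(m).
psi-weights needed (psi_j = theta_j + sum_i phi_i psi_{j-i}):
  psi_1 = theta_1 + phi_1 = 0.572 + (0.694) = 1.266
Right-hand sides:
  c_0 = sigma^2 (1 + theta_1 psi_1) = 4 * (1 + (0.572)(1.266)) = 4 * 1.724152 = 6.896608
  c_1 = sigma^2 theta_1 = 4 * (0.572) = 2.288
  c_2 = 0
Equations for k = 0 and k = 1 (AR order 1):
  gamma(0) = phi_1 gamma(1) + c_0
  gamma(1) = phi_1 gamma(0) + c_1
Substituting the second into the first: gamma(0) (1 - phi_1^2) = c_0 + phi_1 c_1, so
  gamma(0) = (c_0 + phi_1 c_1) / (1 - phi_1^2) = (6.896608 + (0.694)(2.288)) / (1 - (0.694)^2) = 8.48448 / 0.518364 = 16.367803.
  gamma(1) = phi_1 gamma(0) + c_1 = (0.694)(16.367803) + (2.288) = 13.647256.
For k = 2 (> q): gamma(2) = phi_1 gamma(1) = (0.694)(13.647256) = 9.471195.
Therefore gamma(2) = 9.4712 (to 4 decimal places).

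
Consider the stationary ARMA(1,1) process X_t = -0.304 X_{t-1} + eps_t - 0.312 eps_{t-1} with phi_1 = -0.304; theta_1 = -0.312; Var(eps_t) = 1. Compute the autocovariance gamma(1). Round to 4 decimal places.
\gamma(1) = -0.7431

Multiply the model equation by X_{t-k} and take expectations. With theta_0 = psi_0 = 1 and psi_j the MA(infinity) weights, this gives
  gamma(k) - sum_i phi_i gamma(k-i) = c_k,
  c_k = sigma^2 * sum_{j=k..q} theta_j psi_{j-k}   (c_k = 0 for k > q),
using gamma(-m) = gamma(m).
psi-weights needed (psi_j = theta_j + sum_i phi_i psi_{j-i}):
  psi_1 = theta_1 + phi_1 = -0.312 + (-0.304) = -0.616
Right-hand sides:
  c_0 = sigma^2 (1 + theta_1 psi_1) = 1 * (1 + (-0.312)(-0.616)) = 1 * 1.192192 = 1.192192
  c_1 = sigma^2 theta_1 = 1 * (-0.312) = -0.312
  c_2 = 0
Equations for k = 0 and k = 1 (AR order 1):
  gamma(0) = phi_1 gamma(1) + c_0
  gamma(1) = phi_1 gamma(0) + c_1
Substituting the second into the first: gamma(0) (1 - phi_1^2) = c_0 + phi_1 c_1, so
  gamma(0) = (c_0 + phi_1 c_1) / (1 - phi_1^2) = (1.192192 + (-0.304)(-0.312)) / (1 - (-0.304)^2) = 1.28704 / 0.907584 = 1.418095.
  gamma(1) = phi_1 gamma(0) + c_1 = (-0.304)(1.418095) + (-0.312) = -0.743101.
Therefore gamma(1) = -0.7431 (to 4 decimal places).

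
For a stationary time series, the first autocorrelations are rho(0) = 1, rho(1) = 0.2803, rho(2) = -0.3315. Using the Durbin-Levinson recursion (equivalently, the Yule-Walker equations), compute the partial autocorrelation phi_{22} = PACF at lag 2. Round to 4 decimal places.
\phi_{22} = -0.4450

The PACF at lag k is phi_{kk}, the last component of the solution
to the Yule-Walker system G_k phi = r_k where
  (G_k)_{ij} = rho(|i - j|), (r_k)_i = rho(i), i,j = 1..k.
Equivalently, Durbin-Levinson gives phi_{kk} iteratively:
  phi_{11} = rho(1)
  phi_{kk} = [rho(k) - sum_{j=1..k-1} phi_{k-1,j} rho(k-j)]
            / [1 - sum_{j=1..k-1} phi_{k-1,j} rho(j)],
  phi_{k,j} = phi_{k-1,j} - phi_{kk} phi_{k-1,k-j},  j = 1..k-1.
Step k = 1:
  phi_11 = rho(1) = 0.2803.
Step k = 2:
  phi_22 = [rho(2) - phi_11 rho(1)] / [1 - phi_11 rho(1)] = [-0.3315 - (0.2803)(0.2803)] / [1 - (0.2803)(0.2803)]
         = -0.41006809 / 0.92143191 = -0.445.
Therefore phi_{22} = -0.4450.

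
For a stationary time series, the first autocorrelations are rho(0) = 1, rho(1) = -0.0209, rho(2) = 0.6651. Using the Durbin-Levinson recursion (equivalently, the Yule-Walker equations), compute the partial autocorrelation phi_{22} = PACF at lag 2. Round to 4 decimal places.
\phi_{22} = 0.6650

The PACF at lag k is phi_{kk}, the last component of the solution
to the Yule-Walker system G_k phi = r_k where
  (G_k)_{ij} = rho(|i - j|), (r_k)_i = rho(i), i,j = 1..k.
Equivalently, Durbin-Levinson gives phi_{kk} iteratively:
  phi_{11} = rho(1)
  phi_{kk} = [rho(k) - sum_{j=1..k-1} phi_{k-1,j} rho(k-j)]
            / [1 - sum_{j=1..k-1} phi_{k-1,j} rho(j)],
  phi_{k,j} = phi_{k-1,j} - phi_{kk} phi_{k-1,k-j},  j = 1..k-1.
Step k = 1:
  phi_11 = rho(1) = -0.0209.
Step k = 2:
  phi_22 = [rho(2) - phi_11 rho(1)] / [1 - phi_11 rho(1)] = [0.6651 - (-0.0209)(-0.0209)] / [1 - (-0.0209)(-0.0209)]
         = 0.66466319 / 0.99956319 = 0.665.
Therefore phi_{22} = 0.6650.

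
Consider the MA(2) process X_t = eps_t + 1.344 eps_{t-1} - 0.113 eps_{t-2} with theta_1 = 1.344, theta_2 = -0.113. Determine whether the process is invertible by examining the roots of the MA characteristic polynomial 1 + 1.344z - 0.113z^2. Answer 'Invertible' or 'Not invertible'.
\text{Not invertible}

The MA(q) characteristic polynomial is P(z) = 1 + 1.344z - 0.113z^2.
Invertibility requires all roots to lie outside the unit circle, i.e. |z| > 1 for every root.
Set 1 + (1.344) z + (-0.113) z^2 = 0, i.e. a z^2 + b z + c = 0 with a = -0.113, b = 1.344, c = 1.
Discriminant D = b^2 - 4ac = (1.344)^2 - 4*(-0.113)*1 = 1.806336 - (-0.452) = 2.258336.
D >= 0, so the roots are real: z = (-b +/- sqrt(D)) / (2a) = (-1.344 +/- 1.502776) / (-0.226).
  z_1 = (-1.344 + 1.502776) / (-0.226) = -0.7025,   |z_1| = 0.7025.
  z_2 = (-1.344 - 1.502776) / (-0.226) = 12.5964,   |z_2| = 12.5964.
Moduli of all roots: 0.7025, 12.5964.
All moduli strictly greater than 1? No.
Verdict: Not invertible.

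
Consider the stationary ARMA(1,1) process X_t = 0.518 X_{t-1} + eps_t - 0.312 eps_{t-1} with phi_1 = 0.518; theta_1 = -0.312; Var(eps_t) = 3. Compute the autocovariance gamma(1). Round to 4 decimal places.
\gamma(1) = 0.7081

Multiply the model equation by X_{t-k} and take expectations. With theta_0 = psi_0 = 1 and psi_j the MA(infinity) weights, this gives
  gamma(k) - sum_i phi_i gamma(k-i) = c_k,
  c_k = sigma^2 * sum_{j=k..q} theta_j psi_{j-k}   (c_k = 0 for k > q),
using gamma(-m) = gamma(m).
psi-weights needed (psi_j = theta_j + sum_i phi_i psi_{j-i}):
  psi_1 = theta_1 + phi_1 = -0.312 + (0.518) = 0.206
Right-hand sides:
  c_0 = sigma^2 (1 + theta_1 psi_1) = 3 * (1 + (-0.312)(0.206)) = 3 * 0.935728 = 2.807184
  c_1 = sigma^2 theta_1 = 3 * (-0.312) = -0.936
  c_2 = 0
Equations for k = 0 and k = 1 (AR order 1):
  gamma(0) = phi_1 gamma(1) + c_0
  gamma(1) = phi_1 gamma(0) + c_1
Substituting the second into the first: gamma(0) (1 - phi_1^2) = c_0 + phi_1 c_1, so
  gamma(0) = (c_0 + phi_1 c_1) / (1 - phi_1^2) = (2.807184 + (0.518)(-0.936)) / (1 - (0.518)^2) = 2.322336 / 0.731676 = 3.173995.
  gamma(1) = phi_1 gamma(0) + c_1 = (0.518)(3.173995) + (-0.936) = 0.708129.
Therefore gamma(1) = 0.7081 (to 4 decimal places).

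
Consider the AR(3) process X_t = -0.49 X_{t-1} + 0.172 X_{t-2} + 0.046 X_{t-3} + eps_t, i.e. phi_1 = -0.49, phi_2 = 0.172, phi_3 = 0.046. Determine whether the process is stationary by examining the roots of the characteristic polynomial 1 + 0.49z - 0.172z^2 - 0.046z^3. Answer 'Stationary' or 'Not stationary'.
\text{Stationary}

The AR(p) characteristic polynomial is P(z) = 1 + 0.49z - 0.172z^2 - 0.046z^3.
Stationarity requires all roots to lie outside the unit circle, i.e. |z| > 1 for every root.
Degree 3: look for a simple real root z0 first, then factor out (1 - z/z0) and solve the remaining quadratic.
Testing z0 = -5: P(-5) = 1 + (0.49)(-5) + (-0.172)(-5)^2 + (-0.046)(-5)^3
  = 1 + (-2.45) + (-4.3) + (5.75) = 0.  So z_0 = -5 is a root, |z_0| = 5.
Divide out the factor (1 + 0.2 z) = (1 - z/z0) (since 1/z0 = -0.2):
  P(z) = (1 + 0.2 z)(1 + (0.29) z + (-0.23) z^2)
  [check: z-coef 0.29 - (-0.2) = 0.49; z^2-coef -0.23 - (-0.2)(0.29) = -0.172; z^3-coef -(-0.2)(-0.23) = -0.046.]
Remaining roots from the quadratic factor 1 + (0.29) z + (-0.23) z^2:
  Set 1 + (0.29) z + (-0.23) z^2 = 0, i.e. a z^2 + b z + c = 0 with a = -0.23, b = 0.29, c = 1.
  Discriminant D = b^2 - 4ac = (0.29)^2 - 4*(-0.23)*1 = 0.0841 - (-0.92) = 1.0041.
  D >= 0, so the roots are real: z = (-b +/- sqrt(D)) / (2a) = (-0.29 +/- 1.002048) / (-0.46).
    z_1 = (-0.29 + 1.002048) / (-0.46) = -1.5479,   |z_1| = 1.5479.
    z_2 = (-0.29 - 1.002048) / (-0.46) = 2.8088,   |z_2| = 2.8088.
Moduli of all roots: 5.0000, 1.5479, 2.8088.
All moduli strictly greater than 1? Yes.
Verdict: Stationary.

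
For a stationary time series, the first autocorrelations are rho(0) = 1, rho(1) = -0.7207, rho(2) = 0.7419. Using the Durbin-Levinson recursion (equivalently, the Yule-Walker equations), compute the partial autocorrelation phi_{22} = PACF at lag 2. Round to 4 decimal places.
\phi_{22} = 0.4630

The PACF at lag k is phi_{kk}, the last component of the solution
to the Yule-Walker system G_k phi = r_k where
  (G_k)_{ij} = rho(|i - j|), (r_k)_i = rho(i), i,j = 1..k.
Equivalently, Durbin-Levinson gives phi_{kk} iteratively:
  phi_{11} = rho(1)
  phi_{kk} = [rho(k) - sum_{j=1..k-1} phi_{k-1,j} rho(k-j)]
            / [1 - sum_{j=1..k-1} phi_{k-1,j} rho(j)],
  phi_{k,j} = phi_{k-1,j} - phi_{kk} phi_{k-1,k-j},  j = 1..k-1.
Step k = 1:
  phi_11 = rho(1) = -0.7207.
Step k = 2:
  phi_22 = [rho(2) - phi_11 rho(1)] / [1 - phi_11 rho(1)] = [0.7419 - (-0.7207)(-0.7207)] / [1 - (-0.7207)(-0.7207)]
         = 0.22249151 / 0.48059151 = 0.463.
Therefore phi_{22} = 0.4630.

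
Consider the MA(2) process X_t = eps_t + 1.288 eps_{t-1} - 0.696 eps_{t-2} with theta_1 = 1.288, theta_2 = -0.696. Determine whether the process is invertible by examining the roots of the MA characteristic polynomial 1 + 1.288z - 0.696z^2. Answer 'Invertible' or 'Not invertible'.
\text{Not invertible}

The MA(q) characteristic polynomial is P(z) = 1 + 1.288z - 0.696z^2.
Invertibility requires all roots to lie outside the unit circle, i.e. |z| > 1 for every root.
Set 1 + (1.288) z + (-0.696) z^2 = 0, i.e. a z^2 + b z + c = 0 with a = -0.696, b = 1.288, c = 1.
Discriminant D = b^2 - 4ac = (1.288)^2 - 4*(-0.696)*1 = 1.658944 - (-2.784) = 4.442944.
D >= 0, so the roots are real: z = (-b +/- sqrt(D)) / (2a) = (-1.288 +/- 2.107829) / (-1.392).
  z_1 = (-1.288 + 2.107829) / (-1.392) = -0.589,   |z_1| = 0.589.
  z_2 = (-1.288 - 2.107829) / (-1.392) = 2.4395,   |z_2| = 2.4395.
Moduli of all roots: 0.5890, 2.4395.
All moduli strictly greater than 1? No.
Verdict: Not invertible.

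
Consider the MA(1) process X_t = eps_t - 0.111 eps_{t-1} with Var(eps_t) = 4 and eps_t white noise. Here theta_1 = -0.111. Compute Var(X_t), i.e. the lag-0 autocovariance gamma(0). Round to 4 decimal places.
\gamma(0) = 4.0493

For an MA(q) process X_t = eps_t + sum_i theta_i eps_{t-i} with
Var(eps_t) = sigma^2, the variance is
  gamma(0) = sigma^2 * (1 + sum_i theta_i^2).
  sum_i theta_i^2 = (-0.111)^2 = 0.012321.
  gamma(0) = 4 * (1 + 0.012321) = 4 * 1.012321 = 4.049284, which rounds to 4.0493.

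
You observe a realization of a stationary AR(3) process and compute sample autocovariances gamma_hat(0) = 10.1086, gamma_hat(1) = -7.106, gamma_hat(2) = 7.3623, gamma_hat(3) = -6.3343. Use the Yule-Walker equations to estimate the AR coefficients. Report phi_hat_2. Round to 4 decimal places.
\hat\phi_{2} = 0.4380

The Yule-Walker equations for an AR(p) process read, in matrix form,
  Gamma_p phi = r_p,   with   (Gamma_p)_{ij} = gamma(|i - j|),
                       (r_p)_i = gamma(i),   i,j = 1..p.
Substitute the sample gammas (Toeplitz matrix and right-hand side of size 3):
  Gamma_p = [[10.1086, -7.106, 7.3623], [-7.106, 10.1086, -7.106], [7.3623, -7.106, 10.1086]]
  r_p     = [-7.106, 7.3623, -6.3343]
Written out (R1..R3):
  (R1) 10.1086 phi_1 - 7.106 phi_2 + 7.3623 phi_3 = -7.106
  (R2) -7.106 phi_1 + 10.1086 phi_2 - 7.106 phi_3 = 7.3623
  (R3) 7.3623 phi_1 - 7.106 phi_2 + 10.1086 phi_3 = -6.3343
Gaussian elimination:
  R2 <- R2 - (-7.106/10.1086) R1 = R2 - (-0.702966) R1:  5.113325 phi_2 - 1.930555 phi_3 = 2.367025
  R3 <- R3 - (7.3623/10.1086) R1 = R3 - (0.72832) R1:  -1.930555 phi_2 + 4.746486 phi_3 = -1.158855
  R3 <- R3 - (-1.930555/5.113325) R2 = R3 - (-0.377554) R2:  4.017598 phi_3 = -0.265176
Back-substitution:
  phi_hat_3 = -0.265176 / 4.017598 = -0.066004
  phi_hat_2 = (2.367025 - (-1.930555)(-0.066004)) / 5.113325 = 0.437993
  phi_hat_1 = (-7.106 - (-7.106)(0.437993) - (7.3623)(-0.066004)) / 10.1086 = -0.347
So phi_hat = [-0.3470, 0.4380, -0.0660].
Therefore phi_hat_2 = 0.4380.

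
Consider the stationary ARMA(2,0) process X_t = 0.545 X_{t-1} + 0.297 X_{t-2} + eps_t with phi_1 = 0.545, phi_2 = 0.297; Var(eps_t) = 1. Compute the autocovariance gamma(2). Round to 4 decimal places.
\gamma(2) = 1.9778

Multiply the model equation by X_{t-k} and take expectations. With theta_0 = psi_0 = 1 and psi_j the MA(infinity) weights, this gives
  gamma(k) - sum_i phi_i gamma(k-i) = c_k,
  c_k = sigma^2 * sum_{j=k..q} theta_j psi_{j-k}   (c_k = 0 for k > q),
using gamma(-m) = gamma(m).
Pure AR (q = 0): c_0 = sigma^2 = 1, c_k = 0 for k >= 1.
Equations for k = 0, 1, 2 (AR order 2, c_2 = 0):
  (E0) gamma(0) = phi_1 gamma(1) + phi_2 gamma(2) + c_0
  (E1) gamma(1) = phi_1 gamma(0) + phi_2 gamma(1) + c_1
  (E2) gamma(2) = phi_1 gamma(1) + phi_2 gamma(0)
From (E1): gamma(1) = A gamma(0) + B with
  A = phi_1 / (1 - phi_2) = 0.545 / 0.703 = 0.775249,   B = c_1 / (1 - phi_2) = 0 / 0.703 = 0.
Insert (E2) into (E0): gamma(0) (1 - phi_2^2) = phi_1 (1 + phi_2) gamma(1) + c_0.
  phi_1 (1 + phi_2) = (0.545)(1.297) = 0.706865,   1 - phi_2^2 = 0.911791.
Replace gamma(1) by A gamma(0) + B and collect gamma(0):
  gamma(0) [0.911791 - (0.706865)(0.775249)] = c_0 = 1
  gamma(0) * 0.363795 = 1
  gamma(0) = 1 / 0.363795 = 2.748803.
  gamma(1) = A gamma(0) = (0.775249)(2.748803) = 2.131007.
  gamma(2) = phi_1 gamma(1) + phi_2 gamma(0) = (0.545)(2.131007) + (0.297)(2.748803) = 1.977793.
Therefore gamma(2) = 1.9778 (to 4 decimal places).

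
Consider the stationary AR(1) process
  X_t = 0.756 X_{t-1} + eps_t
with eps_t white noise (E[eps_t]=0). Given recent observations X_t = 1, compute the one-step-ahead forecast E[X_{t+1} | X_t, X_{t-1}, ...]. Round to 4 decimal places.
E[X_{t+1} \mid \mathcal F_t] = 0.7560

For an AR(p) model X_t = c + sum_i phi_i X_{t-i} + eps_t, the
one-step-ahead conditional mean is
  E[X_{t+1} | X_t, ...] = c + sum_i phi_i X_{t+1-i}.
Substitute known values:
  E[X_{t+1} | ...] = (0.756) * (1)
                   = 0.7560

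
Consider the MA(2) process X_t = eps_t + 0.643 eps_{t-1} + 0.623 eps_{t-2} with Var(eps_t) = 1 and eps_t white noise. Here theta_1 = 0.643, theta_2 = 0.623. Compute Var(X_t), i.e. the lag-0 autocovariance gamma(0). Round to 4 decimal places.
\gamma(0) = 1.8016

For an MA(q) process X_t = eps_t + sum_i theta_i eps_{t-i} with
Var(eps_t) = sigma^2, the variance is
  gamma(0) = sigma^2 * (1 + sum_i theta_i^2).
  sum_i theta_i^2 = (0.643)^2 + (0.623)^2 = 0.413449 + 0.388129 = 0.801578.
  gamma(0) = 1 * (1 + 0.801578) = 1 * 1.801578 = 1.801578, which rounds to 1.8016.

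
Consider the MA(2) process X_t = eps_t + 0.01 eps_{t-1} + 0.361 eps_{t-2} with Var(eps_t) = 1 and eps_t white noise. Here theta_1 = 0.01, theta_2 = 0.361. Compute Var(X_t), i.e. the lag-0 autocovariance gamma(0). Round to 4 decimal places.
\gamma(0) = 1.1304

For an MA(q) process X_t = eps_t + sum_i theta_i eps_{t-i} with
Var(eps_t) = sigma^2, the variance is
  gamma(0) = sigma^2 * (1 + sum_i theta_i^2).
  sum_i theta_i^2 = (0.01)^2 + (0.361)^2 = 0.0001 + 0.130321 = 0.130421.
  gamma(0) = 1 * (1 + 0.130421) = 1 * 1.130421 = 1.130421, which rounds to 1.1304.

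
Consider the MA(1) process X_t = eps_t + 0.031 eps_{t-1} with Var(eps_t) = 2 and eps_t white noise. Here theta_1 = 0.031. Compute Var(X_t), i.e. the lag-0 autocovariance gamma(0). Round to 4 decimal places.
\gamma(0) = 2.0019

For an MA(q) process X_t = eps_t + sum_i theta_i eps_{t-i} with
Var(eps_t) = sigma^2, the variance is
  gamma(0) = sigma^2 * (1 + sum_i theta_i^2).
  sum_i theta_i^2 = (0.031)^2 = 0.000961.
  gamma(0) = 2 * (1 + 0.000961) = 2 * 1.000961 = 2.001922, which rounds to 2.0019.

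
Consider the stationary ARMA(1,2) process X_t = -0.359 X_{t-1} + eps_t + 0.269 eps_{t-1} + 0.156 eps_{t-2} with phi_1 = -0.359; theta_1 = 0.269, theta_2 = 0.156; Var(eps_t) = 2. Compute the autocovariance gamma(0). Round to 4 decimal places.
\gamma(0) = 2.0976

Multiply the model equation by X_{t-k} and take expectations. With theta_0 = psi_0 = 1 and psi_j the MA(infinity) weights, this gives
  gamma(k) - sum_i phi_i gamma(k-i) = c_k,
  c_k = sigma^2 * sum_{j=k..q} theta_j psi_{j-k}   (c_k = 0 for k > q),
using gamma(-m) = gamma(m).
psi-weights needed (psi_j = theta_j + sum_i phi_i psi_{j-i}):
  psi_1 = theta_1 + phi_1 = 0.269 + (-0.359) = -0.09
  psi_2 = theta_2 + phi_1 psi_1 = 0.156 + (-0.359)(-0.09) = 0.18831
Right-hand sides:
  c_0 = sigma^2 (1 + theta_1 psi_1 + theta_2 psi_2) = 2 * (1 + (0.269)(-0.09) + (0.156)(0.18831)) = 2 * 1.005166 = 2.010333
  c_1 = sigma^2 (theta_1 + theta_2 psi_1) = 2 * (0.269 + (0.156)(-0.09)) = 0.50992
  c_2 = sigma^2 theta_2 = 2 * (0.156) = 0.312
Equations for k = 0 and k = 1 (AR order 1):
  gamma(0) = phi_1 gamma(1) + c_0
  gamma(1) = phi_1 gamma(0) + c_1
Substituting the second into the first: gamma(0) (1 - phi_1^2) = c_0 + phi_1 c_1, so
  gamma(0) = (c_0 + phi_1 c_1) / (1 - phi_1^2) = (2.010333 + (-0.359)(0.50992)) / (1 - (-0.359)^2) = 1.827271 / 0.871119 = 2.097614.
Therefore gamma(0) = 2.0976 (to 4 decimal places).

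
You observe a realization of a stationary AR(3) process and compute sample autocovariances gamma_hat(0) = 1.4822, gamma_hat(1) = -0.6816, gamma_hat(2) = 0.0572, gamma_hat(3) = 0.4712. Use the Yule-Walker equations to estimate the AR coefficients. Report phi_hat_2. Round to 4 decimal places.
\hat\phi_{2} = -0.0409

The Yule-Walker equations for an AR(p) process read, in matrix form,
  Gamma_p phi = r_p,   with   (Gamma_p)_{ij} = gamma(|i - j|),
                       (r_p)_i = gamma(i),   i,j = 1..p.
Substitute the sample gammas (Toeplitz matrix and right-hand side of size 3):
  Gamma_p = [[1.4822, -0.6816, 0.0572], [-0.6816, 1.4822, -0.6816], [0.0572, -0.6816, 1.4822]]
  r_p     = [-0.6816, 0.0572, 0.4712]
Written out (R1..R3):
  (R1) 1.4822 phi_1 - 0.6816 phi_2 + 0.0572 phi_3 = -0.6816
  (R2) -0.6816 phi_1 + 1.4822 phi_2 - 0.6816 phi_3 = 0.0572
  (R3) 0.0572 phi_1 - 0.6816 phi_2 + 1.4822 phi_3 = 0.4712
Gaussian elimination:
  R2 <- R2 - (-0.6816/1.4822) R1 = R2 - (-0.459857) R1:  1.168761 phi_2 - 0.655296 phi_3 = -0.256239
  R3 <- R3 - (0.0572/1.4822) R1 = R3 - (0.038591) R1:  -0.655296 phi_2 + 1.479993 phi_3 = 0.497504
  R3 <- R3 - (-0.655296/1.168761) R2 = R3 - (-0.560676) R2:  1.112584 phi_3 = 0.353837
Back-substitution:
  phi_hat_3 = 0.353837 / 1.112584 = 0.318032
  phi_hat_2 = (-0.256239 - (-0.655296)(0.318032)) / 1.168761 = -0.040927
  phi_hat_1 = (-0.6816 - (-0.6816)(-0.040927) - (0.0572)(0.318032)) / 1.4822 = -0.490951
So phi_hat = [-0.4910, -0.0409, 0.3180].
Therefore phi_hat_2 = -0.0409.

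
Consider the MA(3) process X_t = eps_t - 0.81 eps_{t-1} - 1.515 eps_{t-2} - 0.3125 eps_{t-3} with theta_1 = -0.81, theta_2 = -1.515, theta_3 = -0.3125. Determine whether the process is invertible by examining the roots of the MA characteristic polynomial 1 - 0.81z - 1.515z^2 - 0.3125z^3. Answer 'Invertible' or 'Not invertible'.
\text{Not invertible}

The MA(q) characteristic polynomial is P(z) = 1 - 0.81z - 1.515z^2 - 0.3125z^3.
Invertibility requires all roots to lie outside the unit circle, i.e. |z| > 1 for every root.
Degree 3: look for a simple real root z0 first, then factor out (1 - z/z0) and solve the remaining quadratic.
Testing z0 = -4: P(-4) = 1 + (-0.81)(-4) + (-1.515)(-4)^2 + (-0.3125)(-4)^3
  = 1 + (3.24) + (-24.24) + (20) = 0.  So z_0 = -4 is a root, |z_0| = 4.
Divide out the factor (1 + 0.25 z) = (1 - z/z0) (since 1/z0 = -0.25):
  P(z) = (1 + 0.25 z)(1 + (-1.06) z + (-1.25) z^2)
  [check: z-coef -1.06 - (-0.25) = -0.81; z^2-coef -1.25 - (-0.25)(-1.06) = -1.515; z^3-coef -(-0.25)(-1.25) = -0.3125.]
Remaining roots from the quadratic factor 1 + (-1.06) z + (-1.25) z^2:
  Set 1 + (-1.06) z + (-1.25) z^2 = 0, i.e. a z^2 + b z + c = 0 with a = -1.25, b = -1.06, c = 1.
  Discriminant D = b^2 - 4ac = (-1.06)^2 - 4*(-1.25)*1 = 1.1236 - (-5) = 6.1236.
  D >= 0, so the roots are real: z = (-b +/- sqrt(D)) / (2a) = (1.06 +/- 2.474591) / (-2.5).
    z_1 = (1.06 + 2.474591) / (-2.5) = -1.4138,   |z_1| = 1.4138.
    z_2 = (1.06 - 2.474591) / (-2.5) = 0.5658,   |z_2| = 0.5658.
Moduli of all roots: 4.0000, 1.4138, 0.5658.
All moduli strictly greater than 1? No.
Verdict: Not invertible.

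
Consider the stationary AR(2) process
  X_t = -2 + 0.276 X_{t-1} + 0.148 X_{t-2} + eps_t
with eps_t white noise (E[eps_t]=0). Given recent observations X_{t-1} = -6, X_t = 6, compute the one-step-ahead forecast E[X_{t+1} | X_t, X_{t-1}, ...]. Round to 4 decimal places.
E[X_{t+1} \mid \mathcal F_t] = -1.2320

For an AR(p) model X_t = c + sum_i phi_i X_{t-i} + eps_t, the
one-step-ahead conditional mean is
  E[X_{t+1} | X_t, ...] = c + sum_i phi_i X_{t+1-i}.
Substitute known values:
  E[X_{t+1} | ...] = -2 + (0.276) * (6) + (0.148) * (-6)
                   = -1.2320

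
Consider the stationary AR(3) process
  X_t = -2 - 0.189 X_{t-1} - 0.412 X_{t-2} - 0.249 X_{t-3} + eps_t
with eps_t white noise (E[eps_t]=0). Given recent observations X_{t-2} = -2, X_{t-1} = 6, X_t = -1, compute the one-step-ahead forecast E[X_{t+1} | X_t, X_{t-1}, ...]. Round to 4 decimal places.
E[X_{t+1} \mid \mathcal F_t] = -3.7850

For an AR(p) model X_t = c + sum_i phi_i X_{t-i} + eps_t, the
one-step-ahead conditional mean is
  E[X_{t+1} | X_t, ...] = c + sum_i phi_i X_{t+1-i}.
Substitute known values:
  E[X_{t+1} | ...] = -2 + (-0.189) * (-1) + (-0.412) * (6) + (-0.249) * (-2)
                   = -3.7850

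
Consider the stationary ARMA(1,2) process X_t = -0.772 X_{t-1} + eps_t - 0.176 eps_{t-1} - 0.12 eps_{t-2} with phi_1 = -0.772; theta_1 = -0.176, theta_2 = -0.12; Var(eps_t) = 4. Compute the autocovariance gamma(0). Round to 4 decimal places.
\gamma(0) = 11.3013

Multiply the model equation by X_{t-k} and take expectations. With theta_0 = psi_0 = 1 and psi_j the MA(infinity) weights, this gives
  gamma(k) - sum_i phi_i gamma(k-i) = c_k,
  c_k = sigma^2 * sum_{j=k..q} theta_j psi_{j-k}   (c_k = 0 for k > q),
using gamma(-m) = gamma(m).
psi-weights needed (psi_j = theta_j + sum_i phi_i psi_{j-i}):
  psi_1 = theta_1 + phi_1 = -0.176 + (-0.772) = -0.948
  psi_2 = theta_2 + phi_1 psi_1 = -0.12 + (-0.772)(-0.948) = 0.611856
Right-hand sides:
  c_0 = sigma^2 (1 + theta_1 psi_1 + theta_2 psi_2) = 4 * (1 + (-0.176)(-0.948) + (-0.12)(0.611856)) = 4 * 1.093425 = 4.373701
  c_1 = sigma^2 (theta_1 + theta_2 psi_1) = 4 * (-0.176 + (-0.12)(-0.948)) = -0.24896
  c_2 = sigma^2 theta_2 = 4 * (-0.12) = -0.48
Equations for k = 0 and k = 1 (AR order 1):
  gamma(0) = phi_1 gamma(1) + c_0
  gamma(1) = phi_1 gamma(0) + c_1
Substituting the second into the first: gamma(0) (1 - phi_1^2) = c_0 + phi_1 c_1, so
  gamma(0) = (c_0 + phi_1 c_1) / (1 - phi_1^2) = (4.373701 + (-0.772)(-0.24896)) / (1 - (-0.772)^2) = 4.565898 / 0.404016 = 11.301281.
Therefore gamma(0) = 11.3013 (to 4 decimal places).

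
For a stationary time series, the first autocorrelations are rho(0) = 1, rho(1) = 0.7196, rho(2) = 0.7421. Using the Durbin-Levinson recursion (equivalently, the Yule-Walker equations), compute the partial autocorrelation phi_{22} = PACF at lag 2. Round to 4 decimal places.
\phi_{22} = 0.4651

The PACF at lag k is phi_{kk}, the last component of the solution
to the Yule-Walker system G_k phi = r_k where
  (G_k)_{ij} = rho(|i - j|), (r_k)_i = rho(i), i,j = 1..k.
Equivalently, Durbin-Levinson gives phi_{kk} iteratively:
  phi_{11} = rho(1)
  phi_{kk} = [rho(k) - sum_{j=1..k-1} phi_{k-1,j} rho(k-j)]
            / [1 - sum_{j=1..k-1} phi_{k-1,j} rho(j)],
  phi_{k,j} = phi_{k-1,j} - phi_{kk} phi_{k-1,k-j},  j = 1..k-1.
Step k = 1:
  phi_11 = rho(1) = 0.7196.
Step k = 2:
  phi_22 = [rho(2) - phi_11 rho(1)] / [1 - phi_11 rho(1)] = [0.7421 - (0.7196)(0.7196)] / [1 - (0.7196)(0.7196)]
         = 0.22427584 / 0.48217584 = 0.4651.
Therefore phi_{22} = 0.4651.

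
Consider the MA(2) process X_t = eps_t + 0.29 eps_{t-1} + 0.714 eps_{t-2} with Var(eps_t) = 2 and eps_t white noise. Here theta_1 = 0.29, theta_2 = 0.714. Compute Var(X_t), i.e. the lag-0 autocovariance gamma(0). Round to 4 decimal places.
\gamma(0) = 3.1878

For an MA(q) process X_t = eps_t + sum_i theta_i eps_{t-i} with
Var(eps_t) = sigma^2, the variance is
  gamma(0) = sigma^2 * (1 + sum_i theta_i^2).
  sum_i theta_i^2 = (0.29)^2 + (0.714)^2 = 0.0841 + 0.509796 = 0.593896.
  gamma(0) = 2 * (1 + 0.593896) = 2 * 1.593896 = 3.187792, which rounds to 3.1878.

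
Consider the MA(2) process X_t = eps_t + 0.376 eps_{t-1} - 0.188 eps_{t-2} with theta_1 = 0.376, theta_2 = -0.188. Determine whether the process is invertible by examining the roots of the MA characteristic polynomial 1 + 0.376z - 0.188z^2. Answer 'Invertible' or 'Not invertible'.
\text{Invertible}

The MA(q) characteristic polynomial is P(z) = 1 + 0.376z - 0.188z^2.
Invertibility requires all roots to lie outside the unit circle, i.e. |z| > 1 for every root.
Set 1 + (0.376) z + (-0.188) z^2 = 0, i.e. a z^2 + b z + c = 0 with a = -0.188, b = 0.376, c = 1.
Discriminant D = b^2 - 4ac = (0.376)^2 - 4*(-0.188)*1 = 0.141376 - (-0.752) = 0.893376.
D >= 0, so the roots are real: z = (-b +/- sqrt(D)) / (2a) = (-0.376 +/- 0.945186) / (-0.376).
  z_1 = (-0.376 + 0.945186) / (-0.376) = -1.5138,   |z_1| = 1.5138.
  z_2 = (-0.376 - 0.945186) / (-0.376) = 3.5138,   |z_2| = 3.5138.
Moduli of all roots: 1.5138, 3.5138.
All moduli strictly greater than 1? Yes.
Verdict: Invertible.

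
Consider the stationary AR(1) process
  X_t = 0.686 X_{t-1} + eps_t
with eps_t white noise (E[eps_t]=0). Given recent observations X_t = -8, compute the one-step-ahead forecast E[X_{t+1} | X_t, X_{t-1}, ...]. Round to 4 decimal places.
E[X_{t+1} \mid \mathcal F_t] = -5.4880

For an AR(p) model X_t = c + sum_i phi_i X_{t-i} + eps_t, the
one-step-ahead conditional mean is
  E[X_{t+1} | X_t, ...] = c + sum_i phi_i X_{t+1-i}.
Substitute known values:
  E[X_{t+1} | ...] = (0.686) * (-8)
                   = -5.4880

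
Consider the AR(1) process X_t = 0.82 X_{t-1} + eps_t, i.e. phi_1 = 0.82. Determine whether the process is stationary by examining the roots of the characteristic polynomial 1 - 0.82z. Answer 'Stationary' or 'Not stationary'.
\text{Stationary}

The AR(p) characteristic polynomial is P(z) = 1 - 0.82z.
Stationarity requires all roots to lie outside the unit circle, i.e. |z| > 1 for every root.
This is linear in z: 1 + (-0.82) z = 0  =>  z = -1/(-0.82) = 1.219512,  |z| = 1.219512.
Moduli of all roots: 1.2195.
All moduli strictly greater than 1? Yes.
Verdict: Stationary.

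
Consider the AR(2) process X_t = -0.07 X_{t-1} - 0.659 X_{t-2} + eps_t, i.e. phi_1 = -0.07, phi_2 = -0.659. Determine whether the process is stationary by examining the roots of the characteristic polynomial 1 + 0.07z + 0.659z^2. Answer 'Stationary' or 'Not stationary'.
\text{Stationary}

The AR(p) characteristic polynomial is P(z) = 1 + 0.07z + 0.659z^2.
Stationarity requires all roots to lie outside the unit circle, i.e. |z| > 1 for every root.
Set 1 + (0.07) z + (0.659) z^2 = 0, i.e. a z^2 + b z + c = 0 with a = 0.659, b = 0.07, c = 1.
Discriminant D = b^2 - 4ac = (0.07)^2 - 4*(0.659)*1 = 0.0049 - (2.636) = -2.6311.
D < 0, so the roots are the complex-conjugate pair z = (-b +/- i sqrt(-D)) / (2a) = -0.0531 +/- 1.2307i.
For a conjugate pair |z|^2 = z * conj(z) = (product of roots) = c/a = 1/(0.659) = 1.517451, so |z| = sqrt(1.517451) = 1.2318 for both roots.
Moduli of all roots: 1.2318, 1.2318.
All moduli strictly greater than 1? Yes.
Verdict: Stationary.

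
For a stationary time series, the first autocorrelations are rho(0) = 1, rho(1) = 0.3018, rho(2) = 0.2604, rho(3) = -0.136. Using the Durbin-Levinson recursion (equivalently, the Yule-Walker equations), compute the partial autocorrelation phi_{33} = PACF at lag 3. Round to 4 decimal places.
\phi_{33} = -0.2920

The PACF at lag k is phi_{kk}, the last component of the solution
to the Yule-Walker system G_k phi = r_k where
  (G_k)_{ij} = rho(|i - j|), (r_k)_i = rho(i), i,j = 1..k.
Equivalently, Durbin-Levinson gives phi_{kk} iteratively:
  phi_{11} = rho(1)
  phi_{kk} = [rho(k) - sum_{j=1..k-1} phi_{k-1,j} rho(k-j)]
            / [1 - sum_{j=1..k-1} phi_{k-1,j} rho(j)],
  phi_{k,j} = phi_{k-1,j} - phi_{kk} phi_{k-1,k-j},  j = 1..k-1.
Step k = 1:
  phi_11 = rho(1) = 0.3018.
Step k = 2:
  phi_22 = [rho(2) - phi_11 rho(1)] / [1 - phi_11 rho(1)] = [0.2604 - (0.3018)(0.3018)] / [1 - (0.3018)(0.3018)]
         = 0.16931676 / 0.90891676 = 0.186284.
  Update: phi_21 = phi_11 - phi_22 phi_11 = 0.3018 - (0.186284)(0.3018) = 0.245579.
Step k = 3:
  phi_33 = [rho(3) - phi_21 rho(2) - phi_22 rho(1)] / [1 - phi_21 rho(1) - phi_22 rho(2)]
    numerator   = -0.136 - (0.245579)(0.2604) - (0.186284)(0.3018) = -0.25616944
    denominator = 1 - (0.245579)(0.3018) - (0.186284)(0.2604) = 0.87737574
  phi_33 = -0.25616944 / 0.87737574 = -0.292.
Therefore phi_{33} = -0.2920.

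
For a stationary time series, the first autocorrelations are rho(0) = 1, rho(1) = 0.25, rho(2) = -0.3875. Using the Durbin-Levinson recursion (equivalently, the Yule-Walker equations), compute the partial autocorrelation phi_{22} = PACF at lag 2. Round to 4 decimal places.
\phi_{22} = -0.4800

The PACF at lag k is phi_{kk}, the last component of the solution
to the Yule-Walker system G_k phi = r_k where
  (G_k)_{ij} = rho(|i - j|), (r_k)_i = rho(i), i,j = 1..k.
Equivalently, Durbin-Levinson gives phi_{kk} iteratively:
  phi_{11} = rho(1)
  phi_{kk} = [rho(k) - sum_{j=1..k-1} phi_{k-1,j} rho(k-j)]
            / [1 - sum_{j=1..k-1} phi_{k-1,j} rho(j)],
  phi_{k,j} = phi_{k-1,j} - phi_{kk} phi_{k-1,k-j},  j = 1..k-1.
Step k = 1:
  phi_11 = rho(1) = 0.25.
Step k = 2:
  phi_22 = [rho(2) - phi_11 rho(1)] / [1 - phi_11 rho(1)] = [-0.3875 - (0.25)(0.25)] / [1 - (0.25)(0.25)]
         = -0.45 / 0.9375 = -0.48.
Therefore phi_{22} = -0.4800.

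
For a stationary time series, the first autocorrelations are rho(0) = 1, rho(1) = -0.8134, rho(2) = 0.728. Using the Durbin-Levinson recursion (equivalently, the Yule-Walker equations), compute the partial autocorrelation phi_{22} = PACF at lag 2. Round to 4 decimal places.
\phi_{22} = 0.1962

The PACF at lag k is phi_{kk}, the last component of the solution
to the Yule-Walker system G_k phi = r_k where
  (G_k)_{ij} = rho(|i - j|), (r_k)_i = rho(i), i,j = 1..k.
Equivalently, Durbin-Levinson gives phi_{kk} iteratively:
  phi_{11} = rho(1)
  phi_{kk} = [rho(k) - sum_{j=1..k-1} phi_{k-1,j} rho(k-j)]
            / [1 - sum_{j=1..k-1} phi_{k-1,j} rho(j)],
  phi_{k,j} = phi_{k-1,j} - phi_{kk} phi_{k-1,k-j},  j = 1..k-1.
Step k = 1:
  phi_11 = rho(1) = -0.8134.
Step k = 2:
  phi_22 = [rho(2) - phi_11 rho(1)] / [1 - phi_11 rho(1)] = [0.728 - (-0.8134)(-0.8134)] / [1 - (-0.8134)(-0.8134)]
         = 0.06638044 / 0.33838044 = 0.1962.
Therefore phi_{22} = 0.1962.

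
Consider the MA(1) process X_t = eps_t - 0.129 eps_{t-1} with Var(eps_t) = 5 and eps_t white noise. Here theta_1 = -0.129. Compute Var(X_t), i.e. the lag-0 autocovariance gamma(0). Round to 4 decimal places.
\gamma(0) = 5.0832

For an MA(q) process X_t = eps_t + sum_i theta_i eps_{t-i} with
Var(eps_t) = sigma^2, the variance is
  gamma(0) = sigma^2 * (1 + sum_i theta_i^2).
  sum_i theta_i^2 = (-0.129)^2 = 0.016641.
  gamma(0) = 5 * (1 + 0.016641) = 5 * 1.016641 = 5.083205, which rounds to 5.0832.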